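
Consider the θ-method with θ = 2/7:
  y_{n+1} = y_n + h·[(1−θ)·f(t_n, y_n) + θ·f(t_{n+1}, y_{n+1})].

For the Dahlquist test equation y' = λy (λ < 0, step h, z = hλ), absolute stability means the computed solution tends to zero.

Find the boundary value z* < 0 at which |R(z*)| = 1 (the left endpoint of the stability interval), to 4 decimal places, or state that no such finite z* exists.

With y'=λy (z=hλ):
  y_{n+1} = y_n + z·[5/7·y_n + 2/7·y_{n+1}] ⇒ (1 − 2/7z)y_{n+1} = (1 + 5/7z)y_n
  ⇒ R(z) = (1 + 5/7z)/(1 − 2/7z).

Boundary: |R(x)|=1, x<0.
x=-0.95: |R|=0.2528
R=−1: 1+5/7x = −1+2/7x ⇒ -3/7x=2 ⇒ x=2/(-3/7)=-4.6667
Confirm numerically:
  x=-4.433: |R|=0.95582 <1
  x=-3.417: |R|=0.72900 <1
  x=-2.817: |R|=0.56079 <1
  x=-2.032: |R|=0.28561 <1
  x=-4.903: |R|=1.04219 >1
  x=-4.689: |R|=1.00409 >1
Stable set (-4.6667, 0).

left endpoint -4.6667.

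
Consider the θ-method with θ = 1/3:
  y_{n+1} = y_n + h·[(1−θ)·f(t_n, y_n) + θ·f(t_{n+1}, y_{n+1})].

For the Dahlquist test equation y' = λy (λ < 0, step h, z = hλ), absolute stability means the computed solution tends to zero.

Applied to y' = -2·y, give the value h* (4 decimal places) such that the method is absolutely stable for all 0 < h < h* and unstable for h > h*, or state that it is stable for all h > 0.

With y'=λy (z=hλ):
  y_{n+1} = y_n + z·[2/3·y_n + 1/3·y_{n+1}] ⇒ (1 − 1/3z)y_{n+1} = (1 + 2/3z)y_n
  R(z) = (1 + 2/3z)/(1 − 1/3z).

Find x<0 with |R(x)|<1.
x=-0.62: |R|=0.4862
R=−1: 1+2/3x = −1+1/3x ⇒ -1/3x=2 ⇒ x=2/(-1/3)=-6.0000
Confirm numerically:
  x=-4.572: |R|=0.81141 <1
  x=-4.302: |R|=0.76746 <1
  x=-2.998: |R|=0.49950 <1
  x=-2.723: |R|=0.42740 <1
  x=-6.540: |R|=1.05660 >1
  x=-6.136: |R|=1.01489 >1
  x=-6.042: |R|=1.00464 >1
Interval (-6.0000, 0).

(-6.0000,0); λ=-2 ⇒ h* = (6)/2 = 3.0000.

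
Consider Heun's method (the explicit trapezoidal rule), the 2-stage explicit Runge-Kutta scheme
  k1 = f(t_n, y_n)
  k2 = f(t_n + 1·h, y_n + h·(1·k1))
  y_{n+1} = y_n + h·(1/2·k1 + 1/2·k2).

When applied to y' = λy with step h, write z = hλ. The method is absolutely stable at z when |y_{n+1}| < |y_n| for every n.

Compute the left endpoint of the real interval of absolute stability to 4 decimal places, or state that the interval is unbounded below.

On y'=λy, z=hλ:
  order 2, 2-stage ⇒ R(z)=1+z+z^2/2
  (e.g. R(-0.4)=0.68000, |R|=0.68000)

Solve |R(x)|<1 on ℝ⁻.
x=-0.4: |R|=0.6800
|R(-2.01)|=1.0100 |R(-1.7)|=0.7450 |R(-1.04)|=0.5008
Bisect:
  x_lo=-2.7857 |R|=2.0943  x_hi=-0.1396 |R|=0.8702
  mid=-1.46263 |R|=0.60702 →hi
  mid=-2.12416 |R|=1.13187 →lo
  mid=-1.79340 |R|=0.81474 →hi
  mid=-1.95878 |R|=0.95963 →hi
  mid=-2.04147 |R|=1.04233 →lo
  mid=-2.00012 |R|=1.00012 →lo
  mid=-1.97945 |R|=0.97966 →hi
  mid=-1.98979 |R|=0.98984 →hi
  ...
  [-2.00012,-1.99996] ⇒ x*=-2.0000
Interval (-2.0000, 0).

z* = -2.0000.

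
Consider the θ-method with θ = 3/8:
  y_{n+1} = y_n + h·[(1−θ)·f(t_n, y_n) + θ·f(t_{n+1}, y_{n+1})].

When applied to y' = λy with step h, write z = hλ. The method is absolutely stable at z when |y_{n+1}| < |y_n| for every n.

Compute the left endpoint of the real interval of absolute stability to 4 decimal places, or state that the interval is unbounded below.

On y'=λy, z=hλ:
  y_{n+1} = y_n + z·[5/8·y_n + 3/8·y_{n+1}] ⇒ (1 − 3/8z)y_{n+1} = (1 + 5/8z)y_n
  ⇒ R(z) = (1 + 5/8z)/(1 − 3/8z).

Solve |R(x)|<1 on ℝ⁻.
x=-1.38: |R|=0.0906
R=−1: 1+5/8x = −1+3/8x ⇒ -1/4x=2 ⇒ x=2/(-1/4)=-8.0000
Confirm numerically:
  x=-7.779: |R|=0.98590 <1
  x=-5.973: |R|=0.84359 <1
  x=-5.696: |R|=0.81633 <1
  x=-8.570: |R|=1.03382 >1
  x=-8.336: |R|=1.02036 >1
  x=-8.275: |R|=1.01676 >1
Interval (-8.0000, 0).

left endpoint -8.0000.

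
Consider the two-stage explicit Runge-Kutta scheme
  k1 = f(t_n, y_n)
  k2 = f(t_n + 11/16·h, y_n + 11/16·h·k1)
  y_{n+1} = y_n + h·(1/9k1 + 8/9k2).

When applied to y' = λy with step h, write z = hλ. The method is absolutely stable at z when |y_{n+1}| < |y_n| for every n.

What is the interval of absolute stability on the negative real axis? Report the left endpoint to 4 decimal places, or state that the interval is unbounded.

z∈(-1.6364,0).

With y'=λy (z=hλ):
  k1=λy_n ⇒ h·k1=z·y_n;  k2=λ(1+11/16z)y_n ⇒ h·k2=z(1+11/16z)y_n
  y_{n+1}/y_n = 1 + 1/9z + 8/9z(1+11/16z) = 1 + z + 11/18z²
  R(z) = 1 + z + 11/18z².

Solve |R(x)|<1 on ℝ⁻.
x=-1.43: |R|=0.8197
R=1: x+11/18x²=0 ⇒ x=−18/11=-1.6364; min R=1−1/(4·11/18)=0.5909>−1
Confirm numerically:
  x=-1.172: |R|=0.66741 <1
  x=-0.915: |R|=0.59664 <1
  x=-0.860: |R|=0.59198 <1
  x=-0.726: |R|=0.59610 <1
  x=-1.981: |R|=1.41722 >1
  x=-1.965: |R|=1.39464 >1
So |R|<1 on (-1.6364, 0).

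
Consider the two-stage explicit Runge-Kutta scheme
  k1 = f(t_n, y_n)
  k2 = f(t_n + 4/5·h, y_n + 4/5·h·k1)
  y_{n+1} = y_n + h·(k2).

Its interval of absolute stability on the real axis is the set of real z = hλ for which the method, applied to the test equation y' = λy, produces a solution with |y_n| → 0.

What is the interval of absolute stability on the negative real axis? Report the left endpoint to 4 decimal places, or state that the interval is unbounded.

z∈(-1.2500,0).

On y'=λy, z=hλ:
  k1=λy_n ⇒ h·k1=z·y_n;  k2=λ(1+4/5z)y_n ⇒ h·k2=z(1+4/5z)y_n
  y_{n+1}/y_n = 1 + z(1+4/5z) = 1 + z + 4/5z²
  R(z) = 1 + z + 4/5z².

Solve |R(x)|<1 on ℝ⁻.
x=-1.5: |R|=1.3000
R=1: x+4/5x²=0 ⇒ x=−5/4=-1.2500; min R=1−1/(4·4/5)=0.6875>−1
Confirm numerically:
  x=-1.219: |R|=0.96977 <1
  x=-1.198: |R|=0.95016 <1
  x=-0.973: |R|=0.78438 <1
  x=-0.937: |R|=0.76538 <1
  x=-1.427: |R|=1.20206 >1
  x=-1.332: |R|=1.08738 >1
So |R|<1 on (-1.2500, 0).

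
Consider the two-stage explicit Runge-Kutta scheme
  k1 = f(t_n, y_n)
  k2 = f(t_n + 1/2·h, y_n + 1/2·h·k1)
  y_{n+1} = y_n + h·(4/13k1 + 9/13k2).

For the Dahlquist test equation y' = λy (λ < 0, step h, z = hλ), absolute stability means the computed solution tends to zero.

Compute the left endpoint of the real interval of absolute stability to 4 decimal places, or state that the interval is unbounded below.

With y'=λy (z=hλ):
  k1=λy_n ⇒ h·k1=z·y_n;  k2=λ(1+1/2z)y_n ⇒ h·k2=z(1+1/2z)y_n
  y_{n+1}/y_n = 1 + 4/13z + 9/13z(1+1/2z) = 1 + z + 9/26z²
  ⇒ R(z) = 1 + z + 9/26z².

Find x<0 with |R(x)|<1.
x=-1.3: |R|=0.2850
R=1: x+9/26x²=0 ⇒ x=−26/9=-2.8889; min R=1−1/(4·9/26)=0.2778>−1
Confirm numerically:
  x=-2.720: |R|=0.84098 <1
  x=-1.815: |R|=0.32531 <1
  x=-1.188: |R|=0.30054 <1
  x=-3.448: |R|=1.66732 >1
  x=-3.302: |R|=1.47219 >1
  x=-3.271: |R|=1.43265 >1
Stable set (-2.8889, 0).

z* = -2.8889.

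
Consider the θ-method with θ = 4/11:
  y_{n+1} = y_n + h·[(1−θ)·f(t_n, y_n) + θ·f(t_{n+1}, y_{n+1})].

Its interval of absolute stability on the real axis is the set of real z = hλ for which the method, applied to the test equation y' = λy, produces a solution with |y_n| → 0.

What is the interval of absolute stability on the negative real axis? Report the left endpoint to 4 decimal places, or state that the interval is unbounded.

(-7.3333, 0).

Test eqn y'=λy, z=hλ:
  y_{n+1} = y_n + z·[7/11·y_n + 4/11·y_{n+1}] ⇒ (1 − 4/11z)y_{n+1} = (1 + 7/11z)y_n
  so R(z) = (1 + 7/11z)/(1 − 4/11z).

Boundary: |R(x)|=1, x<0.
x=-0.48: |R|=0.5913
R=−1: 1+7/11x = −1+4/11x ⇒ -3/11x=2 ⇒ x=2/(-3/11)=-7.3333
Confirm numerically:
  x=-6.947: |R|=0.97012 <1
  x=-5.559: |R|=0.83984 <1
  x=-5.250: |R|=0.80469 <1
  x=-3.062: |R|=0.44881 <1
  x=-7.821: |R|=1.03460 >1
  x=-7.566: |R|=1.01692 >1
  x=-7.377: |R|=1.00323 >1
Stable set (-7.3333, 0).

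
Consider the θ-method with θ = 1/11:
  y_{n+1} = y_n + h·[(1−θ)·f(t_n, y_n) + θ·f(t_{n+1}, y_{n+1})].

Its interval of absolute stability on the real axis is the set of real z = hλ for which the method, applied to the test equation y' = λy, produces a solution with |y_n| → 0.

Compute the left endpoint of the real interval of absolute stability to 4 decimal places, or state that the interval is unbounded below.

Set f=λy, z=hλ:
  y_{n+1} = y_n + z·[10/11·y_n + 1/11·y_{n+1}] ⇒ (1 − 1/11z)y_{n+1} = (1 + 10/11z)y_n
  ⇒ R(z) = (1 + 10/11z)/(1 − 1/11z).

Need |R(x)|<1, x<0.
x=-0.36: |R|=0.6514
R=−1: 1+10/11x = −1+1/11x ⇒ -9/11x=2 ⇒ x=2/(-9/11)=-2.4444
Confirm numerically:
  x=-2.084: |R|=0.75206 <1
  x=-1.927: |R|=0.63975 <1
  x=-1.283: |R|=0.14899 <1
  x=-3.012: |R|=1.36454 >1
  x=-2.469: |R|=1.01641 >1
So |R|<1 on (-2.4444, 0).

left endpoint -2.4444.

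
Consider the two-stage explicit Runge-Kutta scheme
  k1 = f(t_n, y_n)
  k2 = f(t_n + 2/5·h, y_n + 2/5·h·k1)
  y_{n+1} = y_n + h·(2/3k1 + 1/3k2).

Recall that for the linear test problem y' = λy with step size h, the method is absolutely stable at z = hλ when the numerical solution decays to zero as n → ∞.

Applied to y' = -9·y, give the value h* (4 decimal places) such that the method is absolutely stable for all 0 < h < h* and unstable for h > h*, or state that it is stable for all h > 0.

(-7.5000,0); λ=-9 ⇒ h* = (15/2)/9 = 0.8333.

With y'=λy (z=hλ):
  k1=λy_n ⇒ h·k1=z·y_n;  k2=λ(1+2/5z)y_n ⇒ h·k2=z(1+2/5z)y_n
  y_{n+1}/y_n = 1 + 2/3z + 1/3z(1+2/5z) = 1 + z + 2/15z²
  so R(z) = 1 + z + 2/15z².

Boundary: |R(x)|=1, x<0.
x=-1.41: |R|=0.1449
R=1: x+2/15x²=0 ⇒ x=−15/2=-7.5000; min R=1−1/(4·2/15)=-0.8750>−1
Confirm numerically:
  x=-7.343: |R|=0.84629 <1
  x=-5.886: |R|=0.26667 <1
  x=-5.423: |R|=0.50181 <1
  x=-8.095: |R|=1.64220 >1
  x=-7.794: |R|=1.30552 >1
Interval (-7.5000, 0).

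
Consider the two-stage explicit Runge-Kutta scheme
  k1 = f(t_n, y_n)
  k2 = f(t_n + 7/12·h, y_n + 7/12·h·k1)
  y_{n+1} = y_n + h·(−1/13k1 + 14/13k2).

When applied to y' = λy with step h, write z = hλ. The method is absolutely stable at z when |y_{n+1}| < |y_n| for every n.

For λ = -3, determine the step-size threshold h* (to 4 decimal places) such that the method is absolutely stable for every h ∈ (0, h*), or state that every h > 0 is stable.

With y'=λy (z=hλ):
  k1=λy_n ⇒ h·k1=z·y_n;  k2=λ(1+7/12z)y_n ⇒ h·k2=z(1+7/12z)y_n
  y_{n+1}/y_n = 1 − 1/13z + 14/13z(1+7/12z) = 1 + z + 49/78z²
  Hence R(z) = 1 + z + 49/78z².

Solve |R(x)|<1 on ℝ⁻.
x=-0.4: |R|=0.7005
R=1: x+49/78x²=0 ⇒ x=−78/49=-1.5918; min R=1−1/(4·49/78)=0.6020>−1
Confirm numerically:
  x=-1.395: |R|=0.82750 <1
  x=-1.094: |R|=0.65786 <1
  x=-0.880: |R|=0.60648 <1
  x=-1.871: |R|=1.32812 >1
  x=-1.870: |R|=1.32677 >1
So |R|<1 on (-1.5918, 0).

(-1.5918,0); λ=-3 ⇒ h* = (78/49)/3 = 0.5306.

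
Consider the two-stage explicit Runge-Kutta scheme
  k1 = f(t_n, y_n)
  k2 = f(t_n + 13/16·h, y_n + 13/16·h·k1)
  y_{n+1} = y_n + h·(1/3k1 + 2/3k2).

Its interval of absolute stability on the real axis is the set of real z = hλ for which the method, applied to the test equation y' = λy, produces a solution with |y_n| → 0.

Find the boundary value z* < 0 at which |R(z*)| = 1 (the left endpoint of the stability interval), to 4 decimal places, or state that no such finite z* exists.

Set f=λy, z=hλ:
  k1=λy_n ⇒ h·k1=z·y_n;  k2=λ(1+13/16z)y_n ⇒ h·k2=z(1+13/16z)y_n
  y_{n+1}/y_n = 1 + 1/3z + 2/3z(1+13/16z) = 1 + z + 13/24z²
  so R(z) = 1 + z + 13/24z².

Solve |R(x)|<1 on ℝ⁻.
x=-0.36: |R|=0.7102
R=1: x+13/24x²=0 ⇒ x=−24/13=-1.8462; min R=1−1/(4·13/24)=0.5385>−1
Confirm numerically:
  x=-1.395: |R|=0.65910 <1
  x=-1.358: |R|=0.64092 <1
  x=-0.890: |R|=0.53905 <1
  x=-2.336: |R|=1.61982 >1
  x=-2.195: |R|=1.41476 >1
  x=-1.983: |R|=1.14699 >1
So |R|<1 on (-1.8462, 0).

z* = -1.8462.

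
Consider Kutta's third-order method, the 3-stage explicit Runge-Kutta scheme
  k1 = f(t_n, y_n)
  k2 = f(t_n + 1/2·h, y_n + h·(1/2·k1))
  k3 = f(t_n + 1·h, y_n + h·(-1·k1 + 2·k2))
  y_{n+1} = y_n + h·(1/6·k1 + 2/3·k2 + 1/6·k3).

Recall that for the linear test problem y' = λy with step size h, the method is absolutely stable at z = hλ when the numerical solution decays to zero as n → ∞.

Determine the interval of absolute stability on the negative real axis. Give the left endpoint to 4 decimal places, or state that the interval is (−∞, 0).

Test eqn y'=λy, z=hλ:
  order 3, 3-stage ⇒ R(z)=1+z+z^2/2+z^3/6
  (e.g. R(-1.49)=0.06873, |R|=0.06873)

Solve |R(x)|<1 on ℝ⁻.
x=-1.49: |R|=0.0687
|R(-1.47)|=0.0810 |R(-1.24)|=0.2110 |R(-1.09)|=0.2882
Bisect:
  x_lo=-3.1416 |R|=2.3744  x_hi=-0.0804 |R|=0.9228
  mid=-1.61097 |R|=0.01016 →hi
  mid=-2.37627 |R|=0.78927 →hi
  mid=-2.75891 |R|=1.45307 →lo
  mid=-2.56759 |R|=1.09248 →lo
  mid=-2.47193 |R|=0.93414 →hi
  mid=-2.51976 |R|=1.01157 →lo
  mid=-2.49584 |R|=0.97243 →hi
  mid=-2.50780 |R|=0.99189 →hi
  ...
  [-2.51285,-2.51266] ⇒ x*=-2.5127
Interval (-2.5127, 0).

z∈(-2.5127,0).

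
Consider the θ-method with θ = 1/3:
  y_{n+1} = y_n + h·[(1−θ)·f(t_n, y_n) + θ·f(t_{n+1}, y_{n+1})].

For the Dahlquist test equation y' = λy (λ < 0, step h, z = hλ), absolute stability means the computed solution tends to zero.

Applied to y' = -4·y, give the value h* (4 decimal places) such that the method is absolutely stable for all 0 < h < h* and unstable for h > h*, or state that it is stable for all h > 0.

On y'=λy, z=hλ:
  y_{n+1} = y_n + z·[2/3·y_n + 1/3·y_{n+1}] ⇒ (1 − 1/3z)y_{n+1} = (1 + 2/3z)y_n
  ⇒ R(z) = (1 + 2/3z)/(1 − 1/3z).

Boundary: |R(x)|=1, x<0.
x=-1.73: |R|=0.0973
R=−1: 1+2/3x = −1+1/3x ⇒ -1/3x=2 ⇒ x=2/(-1/3)=-6.0000
Confirm numerically:
  x=-5.628: |R|=0.95688 <1
  x=-4.642: |R|=0.82230 <1
  x=-4.344: |R|=0.77451 <1
  x=-6.581: |R|=1.06064 >1
  x=-6.476: |R|=1.05023 >1
  x=-6.255: |R|=1.02755 >1
Stable set (-6.0000, 0).

(-6.0000,0); λ=-4 ⇒ h* = (6)/4 = 1.5000.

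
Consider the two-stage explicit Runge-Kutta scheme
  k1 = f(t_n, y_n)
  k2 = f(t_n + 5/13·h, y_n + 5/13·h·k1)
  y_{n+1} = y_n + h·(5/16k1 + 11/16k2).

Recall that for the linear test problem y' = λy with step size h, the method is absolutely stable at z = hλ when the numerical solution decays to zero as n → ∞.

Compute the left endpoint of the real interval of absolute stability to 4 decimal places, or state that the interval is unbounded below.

left endpoint -3.7818.

On y'=λy, z=hλ:
  k1=λy_n ⇒ h·k1=z·y_n;  k2=λ(1+5/13z)y_n ⇒ h·k2=z(1+5/13z)y_n
  y_{n+1}/y_n = 1 + 5/16z + 11/16z(1+5/13z) = 1 + z + 55/208z²
  so R(z) = 1 + z + 55/208z².

Solve |R(x)|<1 on ℝ⁻.
x=-1.77: |R|=0.0584
R=1: x+55/208x²=0 ⇒ x=−208/55=-3.7818; min R=1−1/(4·55/208)=0.0545>−1
Confirm numerically:
  x=-3.624: |R|=0.84877 <1
  x=-2.561: |R|=0.17328 <1
  x=-1.672: |R|=0.06722 <1
  x=-4.015: |R|=1.24756 >1
  x=-3.930: |R|=1.15399 >1
So |R|<1 on (-3.7818, 0).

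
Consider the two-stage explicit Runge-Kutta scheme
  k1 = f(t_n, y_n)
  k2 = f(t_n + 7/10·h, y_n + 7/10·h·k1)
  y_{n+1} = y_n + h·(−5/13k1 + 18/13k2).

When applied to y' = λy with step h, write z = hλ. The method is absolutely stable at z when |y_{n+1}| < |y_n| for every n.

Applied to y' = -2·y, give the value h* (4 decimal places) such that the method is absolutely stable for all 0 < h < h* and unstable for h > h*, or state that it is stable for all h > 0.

(-1.0317,0); λ=-2 ⇒ h* = (65/63)/2 = 0.5159.

Set f=λy, z=hλ:
  k1=λy_n ⇒ h·k1=z·y_n;  k2=λ(1+7/10z)y_n ⇒ h·k2=z(1+7/10z)y_n
  y_{n+1}/y_n = 1 − 5/13z + 18/13z(1+7/10z) = 1 + z + 63/65z²
  so R(z) = 1 + z + 63/65z².

Need |R(x)|<1, x<0.
x=-1.45: |R|=1.5878
R=1: x+63/65x²=0 ⇒ x=−65/63=-1.0317; min R=1−1/(4·63/65)=0.7421>−1
Confirm numerically:
  x=-1.009: |R|=0.97776 <1
  x=-1.005: |R|=0.97395 <1
  x=-0.497: |R|=0.74241 <1
  x=-1.261: |R|=1.28019 >1
  x=-1.220: |R|=1.22260 >1
Interval (-1.0317, 0).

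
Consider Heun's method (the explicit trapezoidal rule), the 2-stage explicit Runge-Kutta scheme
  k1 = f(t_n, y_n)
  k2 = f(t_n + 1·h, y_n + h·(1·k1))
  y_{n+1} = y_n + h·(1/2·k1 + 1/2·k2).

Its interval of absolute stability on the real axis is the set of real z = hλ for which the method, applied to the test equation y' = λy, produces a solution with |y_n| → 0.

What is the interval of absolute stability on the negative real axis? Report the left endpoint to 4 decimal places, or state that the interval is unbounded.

(-2.0000, 0).

On y'=λy, z=hλ:
  order 2, 2-stage ⇒ R(z)=1+z+z^2/2
  (e.g. R(-1)=0.50000, |R|=0.50000)

Find x<0 with |R(x)|<1.
x=-1: |R|=0.5000
|R(-2.23)|=1.2565 |R(-2.1)|=1.1050 |R(-1.83)|=0.8445
Bisect:
  x_lo=-2.4409 |R|=1.5381  x_hi=-0.2927 |R|=0.7501
  mid=-1.36680 |R|=0.56727 →hi
  mid=-1.90385 |R|=0.90847 →hi
  mid=-2.17238 |R|=1.18724 →lo
  mid=-2.03812 |R|=1.03884 →lo
  mid=-1.97098 |R|=0.97140 →hi
  mid=-2.00455 |R|=1.00456 →lo
  mid=-1.98777 |R|=0.98784 →hi
  mid=-1.99616 |R|=0.99617 →hi
  mid=-2.00035 |R|=1.00035 →lo
  mid=-1.99826 |R|=0.99826 →hi
  ...
  [-2.00009,-1.99996] ⇒ x*=-2.0000
Interval (-2.0000, 0).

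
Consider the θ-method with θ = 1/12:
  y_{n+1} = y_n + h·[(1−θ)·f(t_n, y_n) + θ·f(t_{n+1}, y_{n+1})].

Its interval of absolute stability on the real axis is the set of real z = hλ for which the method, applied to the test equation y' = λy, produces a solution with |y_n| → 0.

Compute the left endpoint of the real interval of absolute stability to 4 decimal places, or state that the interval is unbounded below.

With y'=λy (z=hλ):
  y_{n+1} = y_n + z·[11/12·y_n + 1/12·y_{n+1}] ⇒ (1 − 1/12z)y_{n+1} = (1 + 11/12z)y_n
  Hence R(z) = (1 + 11/12z)/(1 − 1/12z).

Find x<0 with |R(x)|<1.
x=-1.67: |R|=0.4660
R=−1: 1+11/12x = −1+1/12x ⇒ -5/6x=2 ⇒ x=2/(-5/6)=-2.4000
Confirm numerically:
  x=-2.202: |R|=0.86058 <1
  x=-1.965: |R|=0.68851 <1
  x=-1.608: |R|=0.41799 <1
  x=-2.948: |R|=1.36660 >1
  x=-2.853: |R|=1.30499 >1
So |R|<1 on (-2.4000, 0).

z* = -2.4000.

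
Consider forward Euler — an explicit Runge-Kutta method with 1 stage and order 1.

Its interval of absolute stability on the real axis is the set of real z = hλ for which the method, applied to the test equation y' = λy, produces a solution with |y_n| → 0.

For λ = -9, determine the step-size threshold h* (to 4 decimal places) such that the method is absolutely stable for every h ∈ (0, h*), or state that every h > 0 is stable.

Set f=λy, z=hλ:
  order 1, 1-stage ⇒ R(z)=1+z
  (e.g. R(-0.42)=0.58000, |R|=0.58000)

Boundary: |R(x)|=1, x<0.
x=-0.42: |R|=0.5800
|R(-2.18)|=1.1800 |R(-1.96)|=0.9600 |R(-1.88)|=0.8800
Bisect:
  x_lo=-2.6570 |R|=1.6570  x_hi=-0.2669 |R|=0.7331
  mid=-1.46196 |R|=0.46196 →hi
  mid=-2.05949 |R|=1.05949 →lo
  mid=-1.76072 |R|=0.76072 →hi
  mid=-1.91011 |R|=0.91011 →hi
  mid=-1.98480 |R|=0.98480 →hi
  mid=-2.02215 |R|=1.02215 →lo
  mid=-2.00347 |R|=1.00347 →lo
  mid=-1.99414 |R|=0.99414 →hi
  ...
  [-2.00012,-1.99997] ⇒ x*=-2.0000
Stable set (-2.0000, 0).

(-2.0000,0); λ=-9 ⇒ h* = 0.2222.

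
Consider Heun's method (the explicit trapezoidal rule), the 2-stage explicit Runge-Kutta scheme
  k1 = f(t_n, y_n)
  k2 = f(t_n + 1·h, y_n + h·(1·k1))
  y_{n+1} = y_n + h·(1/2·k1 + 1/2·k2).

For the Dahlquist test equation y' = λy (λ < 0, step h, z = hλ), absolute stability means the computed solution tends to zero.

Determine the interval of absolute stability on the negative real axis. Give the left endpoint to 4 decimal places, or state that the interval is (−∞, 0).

(-2.0000, 0).

With y'=λy (z=hλ):
  order 2, 2-stage ⇒ R(z)=1+z+z^2/2
  (e.g. R(-0.87)=0.50845, |R|=0.50845)

Solve |R(x)|<1 on ℝ⁻.
x=-0.87: |R|=0.5085
|R(-1.92)|=0.9232 |R(-1.44)|=0.5968 |R(-0.89)|=0.5061
Bisect:
  x_lo=-2.7180 |R|=1.9758  x_hi=-0.2609 |R|=0.7732
  mid=-1.48944 |R|=0.61978 →hi
  mid=-2.10373 |R|=1.10911 →lo
  mid=-1.79659 |R|=0.81728 →hi
  mid=-1.95016 |R|=0.95140 →hi
  mid=-2.02695 |R|=1.02731 →lo
  mid=-1.98855 |R|=0.98862 →hi
  mid=-2.00775 |R|=1.00778 →lo
  mid=-1.99815 |R|=0.99815 →hi
  mid=-2.00295 |R|=1.00296 →lo
  ...
  [-2.00010,-1.99995] ⇒ x*=-2.0000
Interval (-2.0000, 0).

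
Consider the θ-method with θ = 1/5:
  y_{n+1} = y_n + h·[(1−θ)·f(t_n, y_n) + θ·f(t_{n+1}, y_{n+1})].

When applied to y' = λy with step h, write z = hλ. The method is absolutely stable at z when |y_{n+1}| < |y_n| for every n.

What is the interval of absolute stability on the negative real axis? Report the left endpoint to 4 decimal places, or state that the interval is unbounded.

(-3.3333, 0).

With y'=λy (z=hλ):
  y_{n+1} = y_n + z·[4/5·y_n + 1/5·y_{n+1}] ⇒ (1 − 1/5z)y_{n+1} = (1 + 4/5z)y_n
  ⇒ R(z) = (1 + 4/5z)/(1 − 1/5z).

Boundary: |R(x)|=1, x<0.
x=-1.77: |R|=0.3072
R=−1: 1+4/5x = −1+1/5x ⇒ -3/5x=2 ⇒ x=2/(-3/5)=-3.3333
Confirm numerically:
  x=-3.312: |R|=0.99230 <1
  x=-3.132: |R|=0.92573 <1
  x=-2.052: |R|=0.45491 <1
  x=-3.811: |R|=1.16264 >1
  x=-3.486: |R|=1.05397 >1
So |R|<1 on (-3.3333, 0).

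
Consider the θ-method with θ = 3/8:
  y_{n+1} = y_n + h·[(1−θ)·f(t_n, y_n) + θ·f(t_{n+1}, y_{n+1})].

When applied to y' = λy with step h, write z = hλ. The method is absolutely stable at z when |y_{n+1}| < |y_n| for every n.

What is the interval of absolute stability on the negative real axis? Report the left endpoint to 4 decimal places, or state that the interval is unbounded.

z∈(-8.0000,0).

Set f=λy, z=hλ:
  y_{n+1} = y_n + z·[5/8·y_n + 3/8·y_{n+1}] ⇒ (1 − 3/8z)y_{n+1} = (1 + 5/8z)y_n
  Hence R(z) = (1 + 5/8z)/(1 − 3/8z).

Find x<0 with |R(x)|<1.
x=-1.54: |R|=0.0238
R=−1: 1+5/8x = −1+3/8x ⇒ -1/4x=2 ⇒ x=2/(-1/4)=-8.0000
Confirm numerically:
  x=-6.186: |R|=0.86339 <1
  x=-5.806: |R|=0.82737 <1
  x=-5.382: |R|=0.78315 <1
  x=-4.776: |R|=0.71121 <1
  x=-8.399: |R|=1.02404 >1
  x=-8.032: |R|=1.00199 >1
So |R|<1 on (-8.0000, 0).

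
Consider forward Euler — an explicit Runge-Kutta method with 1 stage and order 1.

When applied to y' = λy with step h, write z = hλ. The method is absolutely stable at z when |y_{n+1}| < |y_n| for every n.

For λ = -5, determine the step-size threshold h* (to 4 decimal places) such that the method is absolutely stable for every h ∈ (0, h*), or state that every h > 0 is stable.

(-2.0000,0); λ=-5 ⇒ h* = 0.4000.

On y'=λy, z=hλ:
  order 1, 1-stage ⇒ R(z)=1+z
  (e.g. R(-0.89)=0.11000, |R|=0.11000)

Boundary: |R(x)|=1, x<0.
x=-0.89: |R|=0.1100
|R(-1.48)|=0.4800 |R(-1.28)|=0.2800 |R(-1.19)|=0.1900
Bisect:
  x_lo=-2.5292 |R|=1.5292  x_hi=-0.1113 |R|=0.8887
  mid=-1.32025 |R|=0.32025 →hi
  mid=-1.92470 |R|=0.92470 →hi
  mid=-2.22693 |R|=1.22693 →lo
  mid=-2.07582 |R|=1.07582 →lo
  mid=-2.00026 |R|=1.00026 →lo
  mid=-1.96248 |R|=0.96248 →hi
  mid=-1.98137 |R|=0.98137 →hi
  ...
  [-2.00011,-1.99996] ⇒ x*=-2.0000
Interval (-2.0000, 0).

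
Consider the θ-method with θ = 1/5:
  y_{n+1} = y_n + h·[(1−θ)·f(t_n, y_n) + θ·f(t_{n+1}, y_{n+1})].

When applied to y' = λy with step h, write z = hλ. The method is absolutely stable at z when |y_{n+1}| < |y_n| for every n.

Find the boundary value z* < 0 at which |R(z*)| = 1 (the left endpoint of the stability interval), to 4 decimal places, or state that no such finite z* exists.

left endpoint -3.3333.

On y'=λy, z=hλ:
  y_{n+1} = y_n + z·[4/5·y_n + 1/5·y_{n+1}] ⇒ (1 − 1/5z)y_{n+1} = (1 + 4/5z)y_n
  so R(z) = (1 + 4/5z)/(1 − 1/5z).

Need |R(x)|<1, x<0.
x=-1.02: |R|=0.1528
R=−1: 1+4/5x = −1+1/5x ⇒ -3/5x=2 ⇒ x=2/(-3/5)=-3.3333
Confirm numerically:
  x=-3.187: |R|=0.94638 <1
  x=-3.120: |R|=0.92118 <1
  x=-2.229: |R|=0.54171 <1
  x=-2.182: |R|=0.51908 <1
  x=-3.576: |R|=1.08489 >1
  x=-3.429: |R|=1.03405 >1
Stable set (-3.3333, 0).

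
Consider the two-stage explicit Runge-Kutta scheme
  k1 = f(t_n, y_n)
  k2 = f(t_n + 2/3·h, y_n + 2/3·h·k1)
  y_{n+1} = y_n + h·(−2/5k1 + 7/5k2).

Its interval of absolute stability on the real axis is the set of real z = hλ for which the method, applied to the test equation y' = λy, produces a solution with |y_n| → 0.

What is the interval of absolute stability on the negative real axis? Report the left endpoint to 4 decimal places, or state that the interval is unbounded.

Test eqn y'=λy, z=hλ:
  k1=λy_n ⇒ h·k1=z·y_n;  k2=λ(1+2/3z)y_n ⇒ h·k2=z(1+2/3z)y_n
  y_{n+1}/y_n = 1 − 2/5z + 7/5z(1+2/3z) = 1 + z + 14/15z²
  ⇒ R(z) = 1 + z + 14/15z².

Need |R(x)|<1, x<0.
x=-1.04: |R|=0.9695
R=1: x+14/15x²=0 ⇒ x=−15/14=-1.0714; min R=1−1/(4·14/15)=0.7321>−1
Confirm numerically:
  x=-1.005: |R|=0.93769 <1
  x=-0.911: |R|=0.86359 <1
  x=-0.842: |R|=0.81970 <1
  x=-0.713: |R|=0.76148 <1
  x=-1.648: |R|=1.88684 >1
  x=-1.538: |R|=1.66975 >1
So |R|<1 on (-1.0714, 0).

z∈(-1.0714,0).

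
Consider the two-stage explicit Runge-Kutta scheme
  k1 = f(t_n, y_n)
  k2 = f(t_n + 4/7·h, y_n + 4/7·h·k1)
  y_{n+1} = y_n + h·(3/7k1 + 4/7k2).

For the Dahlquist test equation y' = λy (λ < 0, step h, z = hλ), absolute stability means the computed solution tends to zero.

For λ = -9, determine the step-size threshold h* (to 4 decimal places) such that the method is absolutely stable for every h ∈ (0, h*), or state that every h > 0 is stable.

(-3.0625,0); λ=-9 ⇒ h* = (49/16)/9 = 0.3403.

With y'=λy (z=hλ):
  k1=λy_n ⇒ h·k1=z·y_n;  k2=λ(1+4/7z)y_n ⇒ h·k2=z(1+4/7z)y_n
  y_{n+1}/y_n = 1 + 3/7z + 4/7z(1+4/7z) = 1 + z + 16/49z²
  ⇒ R(z) = 1 + z + 16/49z².

Find x<0 with |R(x)|<1.
x=-0.64: |R|=0.4937
R=1: x+16/49x²=0 ⇒ x=−49/16=-3.0625; min R=1−1/(4·16/49)=0.2344>−1
Confirm numerically:
  x=-2.786: |R|=0.74846 <1
  x=-1.807: |R|=0.25920 <1
  x=-1.349: |R|=0.24522 <1
  x=-3.486: |R|=1.48206 >1
  x=-3.433: |R|=1.41532 >1
Stable set (-3.0625, 0).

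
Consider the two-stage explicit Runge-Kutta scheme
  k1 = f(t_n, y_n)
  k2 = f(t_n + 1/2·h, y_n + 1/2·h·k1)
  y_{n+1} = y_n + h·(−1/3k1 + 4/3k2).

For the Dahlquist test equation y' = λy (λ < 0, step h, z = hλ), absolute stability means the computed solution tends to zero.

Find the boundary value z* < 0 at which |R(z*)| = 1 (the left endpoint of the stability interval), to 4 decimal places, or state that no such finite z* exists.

Set f=λy, z=hλ:
  k1=λy_n ⇒ h·k1=z·y_n;  k2=λ(1+1/2z)y_n ⇒ h·k2=z(1+1/2z)y_n
  y_{n+1}/y_n = 1 − 1/3z + 4/3z(1+1/2z) = 1 + z + 2/3z²
  R(z) = 1 + z + 2/3z².

Solve |R(x)|<1 on ℝ⁻.
x=-0.95: |R|=0.6517
R=1: x+2/3x²=0 ⇒ x=−3/2=-1.5000; min R=1−1/(4·2/3)=0.6250>−1
Confirm numerically:
  x=-1.350: |R|=0.86500 <1
  x=-1.329: |R|=0.84849 <1
  x=-1.171: |R|=0.74316 <1
  x=-0.923: |R|=0.64495 <1
  x=-2.044: |R|=1.74129 >1
  x=-1.816: |R|=1.38257 >1
  x=-1.538: |R|=1.03896 >1
Interval (-1.5000, 0).

left endpoint -1.5000.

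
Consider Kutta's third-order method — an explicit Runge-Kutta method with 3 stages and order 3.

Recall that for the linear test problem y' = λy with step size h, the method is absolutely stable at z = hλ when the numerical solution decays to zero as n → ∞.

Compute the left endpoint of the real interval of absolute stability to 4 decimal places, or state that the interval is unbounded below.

left endpoint -2.5127.

Set f=λy, z=hλ:
  order 3, 3-stage ⇒ R(z)=1+z+z^2/2+z^3/6
  (e.g. R(-1.64)=-0.03036, |R|=0.03036)

Need |R(x)|<1, x<0.
x=-1.64: |R|=0.0304
|R(-2.32)|=0.7100 |R(-1.02)|=0.3233 |R(-0.62)|=0.5325
Bisect:
  x_lo=-3.3418 |R|=2.9781  x_hi=-0.0943 |R|=0.9100
  mid=-1.71809 |R|=0.08743 →hi
  mid=-2.52996 |R|=1.02854 →lo
  mid=-2.12403 |R|=0.46537 →hi
  mid=-2.32700 |R|=0.71962 →hi
  mid=-2.42848 |R|=0.86672 →hi
  mid=-2.47922 |R|=0.94573 →hi
  mid=-2.50459 |R|=0.98665 →hi
  ...
  [-2.51292,-2.51272] ⇒ x*=-2.5127
Stable set (-2.5127, 0).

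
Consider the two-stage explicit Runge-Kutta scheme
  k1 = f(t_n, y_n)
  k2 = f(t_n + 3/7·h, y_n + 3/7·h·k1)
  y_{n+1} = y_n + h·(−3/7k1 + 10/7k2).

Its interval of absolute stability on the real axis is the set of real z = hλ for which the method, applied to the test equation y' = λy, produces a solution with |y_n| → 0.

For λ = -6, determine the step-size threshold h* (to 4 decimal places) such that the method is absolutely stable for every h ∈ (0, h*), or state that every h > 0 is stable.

(-1.6333,0); λ=-6 ⇒ h* = (49/30)/6 = 0.2722.

Test eqn y'=λy, z=hλ:
  k1=λy_n ⇒ h·k1=z·y_n;  k2=λ(1+3/7z)y_n ⇒ h·k2=z(1+3/7z)y_n
  y_{n+1}/y_n = 1 − 3/7z + 10/7z(1+3/7z) = 1 + z + 30/49z²
  ⇒ R(z) = 1 + z + 30/49z².

Find x<0 with |R(x)|<1.
x=-1.79: |R|=1.1717
R=1: x+30/49x²=0 ⇒ x=−49/30=-1.6333; min R=1−1/(4·30/49)=0.5917>−1
Confirm numerically:
  x=-1.446: |R|=0.83415 <1
  x=-1.201: |R|=0.68210 <1
  x=-1.188: |R|=0.67609 <1
  x=-1.909: |R|=1.32219 >1
  x=-1.831: |R|=1.22159 >1
Stable set (-1.6333, 0).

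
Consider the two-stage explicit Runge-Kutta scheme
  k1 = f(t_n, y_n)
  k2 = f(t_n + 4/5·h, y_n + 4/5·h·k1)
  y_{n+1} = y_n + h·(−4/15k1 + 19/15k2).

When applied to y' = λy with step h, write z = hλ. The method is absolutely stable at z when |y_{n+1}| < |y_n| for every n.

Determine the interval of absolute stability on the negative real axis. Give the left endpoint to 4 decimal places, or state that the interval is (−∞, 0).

Set f=λy, z=hλ:
  k1=λy_n ⇒ h·k1=z·y_n;  k2=λ(1+4/5z)y_n ⇒ h·k2=z(1+4/5z)y_n
  y_{n+1}/y_n = 1 − 4/15z + 19/15z(1+4/5z) = 1 + z + 76/75z²
  R(z) = 1 + z + 76/75z².

Solve |R(x)|<1 on ℝ⁻.
x=-1.22: |R|=1.2882
R=1: x+76/75x²=0 ⇒ x=−75/76=-0.9868; min R=1−1/(4·76/75)=0.7533>−1
Confirm numerically:
  x=-0.888: |R|=0.91106 <1
  x=-0.585: |R|=0.76179 <1
  x=-0.476: |R|=0.75360 <1
  x=-0.467: |R|=0.75400 <1
  x=-1.446: |R|=1.67279 >1
  x=-1.337: |R|=1.47440 >1
  x=-1.037: |R|=1.05271 >1
So |R|<1 on (-0.9868, 0).

(-0.9868, 0).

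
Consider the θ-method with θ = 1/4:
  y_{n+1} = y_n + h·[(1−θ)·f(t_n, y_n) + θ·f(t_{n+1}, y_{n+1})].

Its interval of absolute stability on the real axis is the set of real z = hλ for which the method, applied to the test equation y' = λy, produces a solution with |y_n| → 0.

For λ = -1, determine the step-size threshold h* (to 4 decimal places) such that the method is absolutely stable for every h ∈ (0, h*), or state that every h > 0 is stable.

Set f=λy, z=hλ:
  y_{n+1} = y_n + z·[3/4·y_n + 1/4·y_{n+1}] ⇒ (1 − 1/4z)y_{n+1} = (1 + 3/4z)y_n
  Hence R(z) = (1 + 3/4z)/(1 − 1/4z).

Find x<0 with |R(x)|<1.
x=-1.45: |R|=0.0642
R=−1: 1+3/4x = −1+1/4x ⇒ -1/2x=2 ⇒ x=2/(-1/2)=-4.0000
Confirm numerically:
  x=-3.768: |R|=0.94027 <1
  x=-3.161: |R|=0.76568 <1
  x=-1.752: |R|=0.21836 <1
  x=-4.502: |R|=1.11809 >1
  x=-4.363: |R|=1.08681 >1
Stable set (-4.0000, 0).

(-4.0000,0); λ=-1 ⇒ h* = (4)/1 = 4.0000.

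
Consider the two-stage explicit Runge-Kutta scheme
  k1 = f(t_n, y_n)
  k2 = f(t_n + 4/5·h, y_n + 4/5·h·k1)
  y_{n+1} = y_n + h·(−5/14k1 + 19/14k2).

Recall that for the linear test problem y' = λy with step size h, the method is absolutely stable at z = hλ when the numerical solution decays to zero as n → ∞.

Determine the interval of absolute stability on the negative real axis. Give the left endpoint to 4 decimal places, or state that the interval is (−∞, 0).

Test eqn y'=λy, z=hλ:
  k1=λy_n ⇒ h·k1=z·y_n;  k2=λ(1+4/5z)y_n ⇒ h·k2=z(1+4/5z)y_n
  y_{n+1}/y_n = 1 − 5/14z + 19/14z(1+4/5z) = 1 + z + 38/35z²
  Hence R(z) = 1 + z + 38/35z².

Need |R(x)|<1, x<0.
x=-0.76: |R|=0.8671
R=1: x+38/35x²=0 ⇒ x=−35/38=-0.9211; min R=1−1/(4·38/35)=0.7697>−1
Confirm numerically:
  x=-0.757: |R|=0.86517 <1
  x=-0.543: |R|=0.77712 <1
  x=-0.516: |R|=0.77308 <1
  x=-1.329: |R|=1.58863 >1
  x=-1.096: |R|=1.20818 >1
  x=-1.001: |R|=1.08689 >1
So |R|<1 on (-0.9211, 0).

z∈(-0.9211,0).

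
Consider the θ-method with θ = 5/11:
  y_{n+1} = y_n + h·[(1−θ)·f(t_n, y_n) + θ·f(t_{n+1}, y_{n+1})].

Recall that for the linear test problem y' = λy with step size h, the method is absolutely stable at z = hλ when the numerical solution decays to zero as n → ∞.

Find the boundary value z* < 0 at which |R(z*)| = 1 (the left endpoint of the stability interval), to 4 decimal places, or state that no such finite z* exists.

With y'=λy (z=hλ):
  y_{n+1} = y_n + z·[6/11·y_n + 5/11·y_{n+1}] ⇒ (1 − 5/11z)y_{n+1} = (1 + 6/11z)y_n
  ⇒ R(z) = (1 + 6/11z)/(1 − 5/11z).

Boundary: |R(x)|=1, x<0.
x=-1.08: |R|=0.2756
R=−1: 1+6/11x = −1+5/11x ⇒ -1/11x=2 ⇒ x=2/(-1/11)=-22.0000
Confirm numerically:
  x=-21.962: |R|=0.99969 <1
  x=-19.762: |R|=0.97962 <1
  x=-9.084: |R|=0.77107 <1
  x=-22.217: |R|=1.00178 >1
  x=-22.191: |R|=1.00157 >1
So |R|<1 on (-22.0000, 0).

z* = -22.0000.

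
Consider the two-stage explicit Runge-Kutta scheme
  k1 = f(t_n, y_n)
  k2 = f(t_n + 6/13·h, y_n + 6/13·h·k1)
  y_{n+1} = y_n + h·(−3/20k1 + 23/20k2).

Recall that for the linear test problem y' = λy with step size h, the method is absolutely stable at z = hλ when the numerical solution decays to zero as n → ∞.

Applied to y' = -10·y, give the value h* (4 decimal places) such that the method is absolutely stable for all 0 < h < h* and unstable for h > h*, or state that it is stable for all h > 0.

(-1.8841,0); λ=-10 ⇒ h* = (130/69)/10 = 0.1884.

Set f=λy, z=hλ:
  k1=λy_n ⇒ h·k1=z·y_n;  k2=λ(1+6/13z)y_n ⇒ h·k2=z(1+6/13z)y_n
  y_{n+1}/y_n = 1 − 3/20z + 23/20z(1+6/13z) = 1 + z + 69/130z²
  so R(z) = 1 + z + 69/130z².

Need |R(x)|<1, x<0.
x=-0.95: |R|=0.5290
R=1: x+69/130x²=0 ⇒ x=−130/69=-1.8841; min R=1−1/(4·69/130)=0.5290>−1
Confirm numerically:
  x=-1.850: |R|=0.96656 <1
  x=-1.785: |R|=0.90615 <1
  x=-1.554: |R|=0.72776 <1
  x=-2.394: |R|=1.64796 >1
  x=-2.245: |R|=1.43009 >1
So |R|<1 on (-1.8841, 0).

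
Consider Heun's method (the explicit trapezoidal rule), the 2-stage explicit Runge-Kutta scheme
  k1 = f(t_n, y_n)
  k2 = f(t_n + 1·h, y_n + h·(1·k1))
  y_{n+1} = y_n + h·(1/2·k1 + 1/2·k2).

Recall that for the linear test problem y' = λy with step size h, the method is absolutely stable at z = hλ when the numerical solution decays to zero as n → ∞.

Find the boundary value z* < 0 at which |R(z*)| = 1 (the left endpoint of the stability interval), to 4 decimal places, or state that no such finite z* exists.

On y'=λy, z=hλ:
  order 2, 2-stage ⇒ R(z)=1+z+z^2/2
  (e.g. R(-1.68)=0.73120, |R|=0.73120)

Boundary: |R(x)|=1, x<0.
x=-1.68: |R|=0.7312
|R(-2.27)|=1.3064 |R(-2.12)|=1.1272 |R(-1.28)|=0.5392
Bisect:
  x_lo=-2.6374 |R|=1.8405  x_hi=-0.2712 |R|=0.7656
  mid=-1.45428 |R|=0.60319 →hi
  mid=-2.04582 |R|=1.04687 →lo
  mid=-1.75005 |R|=0.78129 →hi
  mid=-1.89794 |R|=0.90315 →hi
  mid=-1.97188 |R|=0.97227 →hi
  mid=-2.00885 |R|=1.00889 →lo
  mid=-1.99037 |R|=0.99041 →hi
  mid=-1.99961 |R|=0.99961 →hi
  ...
  [-2.00004,-1.99990] ⇒ x*=-2.0000
Stable set (-2.0000, 0).

z* = -2.0000.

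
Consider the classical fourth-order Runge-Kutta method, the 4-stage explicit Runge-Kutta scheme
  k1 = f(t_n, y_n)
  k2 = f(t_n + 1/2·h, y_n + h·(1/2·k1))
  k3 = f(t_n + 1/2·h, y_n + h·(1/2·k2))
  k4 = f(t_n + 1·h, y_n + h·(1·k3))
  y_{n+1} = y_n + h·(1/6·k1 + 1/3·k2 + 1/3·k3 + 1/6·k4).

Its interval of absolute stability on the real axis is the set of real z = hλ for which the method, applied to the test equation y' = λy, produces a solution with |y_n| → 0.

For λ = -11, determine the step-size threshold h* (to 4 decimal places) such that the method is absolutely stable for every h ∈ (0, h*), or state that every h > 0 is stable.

(-2.7853,0); λ=-11 ⇒ h* = 0.2532.

With y'=λy (z=hλ):
  order 4, 4-stage ⇒ R(z)=1+z+z^2/2+z^3/6+z^4/24
  (e.g. R(-1.46)=0.27643, |R|=0.27643)

Solve |R(x)|<1 on ℝ⁻.
x=-1.46: |R|=0.2764
|R(-2.95)|=1.2781 |R(-2.19)|=0.4159 |R(-1.74)|=0.2777
Bisect:
  x_lo=-3.4081 |R|=2.4232  x_hi=-0.3615 |R|=0.6967
  mid=-1.88481 |R|=0.30132 →hi
  mid=-2.64646 |R|=0.81008 →hi
  mid=-3.02729 |R|=1.43051 →lo
  mid=-2.83688 |R|=1.08059 →lo
  mid=-2.74167 |R|=0.93619 →hi
  mid=-2.78927 |R|=1.00601 →lo
  mid=-2.76547 |R|=0.97052 →hi
  mid=-2.77737 |R|=0.98812 →hi
  mid=-2.78332 |R|=0.99703 →hi
  ...
  [-2.78537,-2.78518] ⇒ x*=-2.7853
So |R|<1 on (-2.7853, 0).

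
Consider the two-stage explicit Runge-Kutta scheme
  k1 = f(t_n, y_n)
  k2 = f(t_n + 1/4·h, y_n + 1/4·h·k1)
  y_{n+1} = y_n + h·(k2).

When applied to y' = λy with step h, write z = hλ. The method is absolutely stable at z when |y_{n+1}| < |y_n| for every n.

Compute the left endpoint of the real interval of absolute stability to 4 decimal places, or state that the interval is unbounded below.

z* = -4.0000.

With y'=λy (z=hλ):
  k1=λy_n ⇒ h·k1=z·y_n;  k2=λ(1+1/4z)y_n ⇒ h·k2=z(1+1/4z)y_n
  y_{n+1}/y_n = 1 + z(1+1/4z) = 1 + z + 1/4z²
  R(z) = 1 + z + 1/4z².

Boundary: |R(x)|=1, x<0.
x=-0.86: |R|=0.3249
R=1: x+1/4x²=0 ⇒ x=−4=-4.0000; min R=1−1/(4·1/4)=0.0000>−1
Confirm numerically:
  x=-3.469: |R|=0.53949 <1
  x=-2.902: |R|=0.20340 <1
  x=-2.823: |R|=0.16933 <1
  x=-2.469: |R|=0.05499 <1
  x=-4.594: |R|=1.68221 >1
  x=-4.362: |R|=1.39476 >1
  x=-4.243: |R|=1.25776 >1
Stable set (-4.0000, 0).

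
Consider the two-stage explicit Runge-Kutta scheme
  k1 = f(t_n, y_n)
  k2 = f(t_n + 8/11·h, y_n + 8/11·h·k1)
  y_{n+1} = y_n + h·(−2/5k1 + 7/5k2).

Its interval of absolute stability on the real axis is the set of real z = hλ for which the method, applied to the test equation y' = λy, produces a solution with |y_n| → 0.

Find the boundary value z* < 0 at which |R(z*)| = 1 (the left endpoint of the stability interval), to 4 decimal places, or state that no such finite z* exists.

z* = -0.9821.

Set f=λy, z=hλ:
  k1=λy_n ⇒ h·k1=z·y_n;  k2=λ(1+8/11z)y_n ⇒ h·k2=z(1+8/11z)y_n
  y_{n+1}/y_n = 1 − 2/5z + 7/5z(1+8/11z) = 1 + z + 56/55z²
  ⇒ R(z) = 1 + z + 56/55z².

Solve |R(x)|<1 on ℝ⁻.
x=-1.54: |R|=1.8747
R=1: x+56/55x²=0 ⇒ x=−55/56=-0.9821; min R=1−1/(4·56/55)=0.7545>−1
Confirm numerically:
  x=-0.860: |R|=0.89305 <1
  x=-0.717: |R|=0.80644 <1
  x=-0.629: |R|=0.77383 <1
  x=-0.554: |R|=0.75850 <1
  x=-1.436: |R|=1.66359 >1
  x=-1.381: |R|=1.56084 >1
So |R|<1 on (-0.9821, 0).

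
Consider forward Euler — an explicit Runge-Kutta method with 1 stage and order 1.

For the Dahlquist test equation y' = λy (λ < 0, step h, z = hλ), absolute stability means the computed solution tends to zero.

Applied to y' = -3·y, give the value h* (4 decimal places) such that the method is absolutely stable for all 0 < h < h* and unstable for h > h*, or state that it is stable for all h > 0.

(-2.0000,0); λ=-3 ⇒ h* = 0.6667.

With y'=λy (z=hλ):
  order 1, 1-stage ⇒ R(z)=1+z
  (e.g. R(-1.26)=-0.26000, |R|=0.26000)

Need |R(x)|<1, x<0.
x=-1.26: |R|=0.2600
|R(-1.97)|=0.9700 |R(-1.71)|=0.7100
Bisect:
  x_lo=-2.8668 |R|=1.8668  x_hi=-0.1397 |R|=0.8603
  mid=-1.50323 |R|=0.50323 →hi
  mid=-2.18500 |R|=1.18500 →lo
  mid=-1.84411 |R|=0.84411 →hi
  mid=-2.01456 |R|=1.01456 →lo
  mid=-1.92934 |R|=0.92934 →hi
  mid=-1.97195 |R|=0.97195 →hi
  mid=-1.99325 |R|=0.99325 →hi
  mid=-2.00391 |R|=1.00391 →lo
  mid=-1.99858 |R|=0.99858 →hi
  mid=-2.00124 |R|=1.00124 →lo
  ...
  [-2.00008,-1.99991] ⇒ x*=-2.0000
Stable set (-2.0000, 0).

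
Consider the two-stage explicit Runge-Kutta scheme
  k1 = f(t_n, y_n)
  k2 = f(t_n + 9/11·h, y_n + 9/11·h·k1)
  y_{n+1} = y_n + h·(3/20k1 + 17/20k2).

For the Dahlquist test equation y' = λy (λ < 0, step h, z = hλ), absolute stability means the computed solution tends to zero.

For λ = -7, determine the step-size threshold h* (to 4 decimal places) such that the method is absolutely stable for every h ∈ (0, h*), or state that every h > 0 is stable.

(-1.4379,0); λ=-7 ⇒ h* = (220/153)/7 = 0.2054.

With y'=λy (z=hλ):
  k1=λy_n ⇒ h·k1=z·y_n;  k2=λ(1+9/11z)y_n ⇒ h·k2=z(1+9/11z)y_n
  y_{n+1}/y_n = 1 + 3/20z + 17/20z(1+9/11z) = 1 + z + 153/220z²
  R(z) = 1 + z + 153/220z².

Find x<0 with |R(x)|<1.
x=-1.39: |R|=0.9537
R=1: x+153/220x²=0 ⇒ x=−220/153=-1.4379; min R=1−1/(4·153/220)=0.6405>−1
Confirm numerically:
  x=-1.093: |R|=0.73782 <1
  x=-1.060: |R|=0.72141 <1
  x=-1.041: |R|=0.71265 <1
  x=-0.769: |R|=0.64226 <1
  x=-2.029: |R|=1.83408 >1
  x=-1.964: |R|=1.71857 >1
  x=-1.575: |R|=1.15016 >1
So |R|<1 on (-1.4379, 0).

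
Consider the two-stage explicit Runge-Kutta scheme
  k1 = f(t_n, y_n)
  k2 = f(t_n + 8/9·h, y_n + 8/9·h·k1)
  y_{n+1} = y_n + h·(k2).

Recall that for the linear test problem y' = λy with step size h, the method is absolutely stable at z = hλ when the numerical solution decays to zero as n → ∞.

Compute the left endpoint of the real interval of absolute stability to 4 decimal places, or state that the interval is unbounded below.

Set f=λy, z=hλ:
  k1=λy_n ⇒ h·k1=z·y_n;  k2=λ(1+8/9z)y_n ⇒ h·k2=z(1+8/9z)y_n
  y_{n+1}/y_n = 1 + z(1+8/9z) = 1 + z + 8/9z²
  ⇒ R(z) = 1 + z + 8/9z².

Solve |R(x)|<1 on ℝ⁻.
x=-1.39: |R|=1.3274
R=1: x+8/9x²=0 ⇒ x=−9/8=-1.1250; min R=1−1/(4·8/9)=0.7188>−1
Confirm numerically:
  x=-1.013: |R|=0.89915 <1
  x=-0.948: |R|=0.85085 <1
  x=-0.938: |R|=0.84408 <1
  x=-1.505: |R|=1.50836 >1
  x=-1.182: |R|=1.05989 >1
Interval (-1.1250, 0).

left endpoint -1.1250.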